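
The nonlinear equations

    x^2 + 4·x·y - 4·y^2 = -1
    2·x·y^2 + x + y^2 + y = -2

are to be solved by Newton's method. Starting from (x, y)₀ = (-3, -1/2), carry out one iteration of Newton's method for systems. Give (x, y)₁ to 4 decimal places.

(-1.1111, -0.5139)

At (-3, -1/2): F = (15.0000, -2.7500).
Jacobian J = [[2·x + 4·y, 4·x - 8·y], [2·y^2 + 1, 4·x·y + 2·y + 1]].
At the point, J = [[-8.0000, -8.0000], [1.5000, 6.0000]] (det J = -36.0000).
Solving J·Δ = −F gives Δ = (1.8889, -0.0139).
Then the next iterate is (x, y)₁ = (-1.1111, -0.5139).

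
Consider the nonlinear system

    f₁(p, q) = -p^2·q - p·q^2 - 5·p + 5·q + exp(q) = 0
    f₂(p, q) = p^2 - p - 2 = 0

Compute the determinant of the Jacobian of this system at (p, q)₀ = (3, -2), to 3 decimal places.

J = [[-2·p·q - q^2 - 5, -p^2 - 2·p·q + exp(q) + 5], [2·p - 1, 0]].
At the point, J = [[3.000, 8.13534], [5.000, 0.000]].
det J = -40.677.

-40.677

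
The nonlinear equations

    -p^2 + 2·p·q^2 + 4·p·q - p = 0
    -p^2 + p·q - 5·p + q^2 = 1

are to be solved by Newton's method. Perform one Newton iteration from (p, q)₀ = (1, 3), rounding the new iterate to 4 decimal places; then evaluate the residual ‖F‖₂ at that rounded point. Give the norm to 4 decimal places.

8.0722

At (1, 3): F = (28.0000, 5.0000).
Jacobian J = [[-2·p + 2·q^2 + 4·q - 1, 4·p·q + 4·p], [-2·p + q - 5, p + 2·q]].
At the point, J = [[27.0000, 16.0000], [-4.0000, 7.0000]] (det J = 253.0000).
Solving J·Δ = −F gives Δ = (-0.4585, -0.9763).
Then the next iterate is (p, q)₁ = (0.5415, 2.0237).
Re-evaluating at (0.5415, 2.0237): F = (7.983889, 1.190473), so ‖F‖₂ = 8.0722.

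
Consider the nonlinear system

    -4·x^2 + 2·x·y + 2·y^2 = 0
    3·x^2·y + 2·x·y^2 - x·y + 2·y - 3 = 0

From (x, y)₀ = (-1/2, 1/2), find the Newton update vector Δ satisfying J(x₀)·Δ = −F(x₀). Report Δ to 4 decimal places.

(0.0490, 0.7549)

At (-1/2, 1/2): F = (-1.0000, -1.6250).
Jacobian J = [[-8·x + 2·y, 2·x + 4·y], [6·x·y + 2·y^2 - y, 3·x^2 + 4·x·y - x + 2]].
At the point, J = [[5.0000, 1.0000], [-1.5000, 2.2500]] (det J = 12.7500).
Solving J·Δ = −F gives Δ = (0.0490, 0.7549).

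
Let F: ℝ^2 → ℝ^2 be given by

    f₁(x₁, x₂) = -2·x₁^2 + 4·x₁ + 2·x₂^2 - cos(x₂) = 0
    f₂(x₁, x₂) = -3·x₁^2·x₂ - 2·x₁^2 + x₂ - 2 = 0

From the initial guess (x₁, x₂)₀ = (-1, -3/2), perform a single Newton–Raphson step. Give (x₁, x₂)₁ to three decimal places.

(-1.076, -1.811)

At (-1, -3/2): F = (-1.57074, -1.000).
Jacobian J = [[-4·x₁ + 4, 4·x₂ + sin(x₂)], [-6·x₁·x₂ - 4·x₁, -3·x₁^2 + 1]].
At the point, J = [[8.000, -6.99749], [-5.000, -2.000]] (det J = -50.98747).
Solving J·Δ = −F gives Δ = (-0.076, -0.311).
Then the next iterate is (x₁, x₂)₁ = (-1.076, -1.811).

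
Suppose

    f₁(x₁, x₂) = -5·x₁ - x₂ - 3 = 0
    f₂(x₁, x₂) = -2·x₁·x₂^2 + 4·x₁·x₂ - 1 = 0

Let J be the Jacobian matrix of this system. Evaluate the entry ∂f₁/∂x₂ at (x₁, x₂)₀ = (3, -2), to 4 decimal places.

∂f₁/∂x₂ = -1.
At (3, -2) this is -1.0000.

-1.0000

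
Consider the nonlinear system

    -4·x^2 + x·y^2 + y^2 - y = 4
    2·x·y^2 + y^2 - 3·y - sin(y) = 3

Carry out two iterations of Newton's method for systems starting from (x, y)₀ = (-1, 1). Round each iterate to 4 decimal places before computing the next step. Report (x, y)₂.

(3.1600, -0.7103)

At (-1, 1): F = (-9.0000, -7.841471).
Jacobian J = [[-8·x + y^2, 2·x·y + 2·y - 1], [2·y^2, 4·x·y + 2·y - cos(y) - 3]].
At the point, J = [[9.0000, -1.0000], [2.0000, -5.540302]] (det J = -47.862721).
Solving J·Δ = −F gives Δ = (0.8780, -1.0984).
Then the next iterate is (x, y)₁ = (-0.1220, -0.0984).
Round to (-0.1220, -0.0984) and repeat: F = (-3.952635, -2.599239), J = [[0.985683, -1.172790], [0.019365, -4.143943]].
Δ = (3.2820, -0.6119), so (x, y)₂ = (3.1600, -0.7103).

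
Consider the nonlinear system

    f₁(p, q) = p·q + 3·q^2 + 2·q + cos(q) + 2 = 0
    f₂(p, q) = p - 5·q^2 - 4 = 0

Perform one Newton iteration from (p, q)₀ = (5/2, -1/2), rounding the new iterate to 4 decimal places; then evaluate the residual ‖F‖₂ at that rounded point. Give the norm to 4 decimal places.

0.0017

At (5/2, -1/2): F = (1.377583, -2.7500).
Jacobian J = [[q, p + 6·q - sin(q) + 2], [1, -10·q]].
At the point, J = [[-0.5000, 1.979426], [1.0000, 5.0000]] (det J = -4.479426).
Solving J·Δ = −F gives Δ = (2.7529, -0.0006).
Then the next iterate is (p, q)₁ = (5.2529, -0.5006).
Re-evaluating at (5.2529, -0.5006): F = (-0.001706, -0.000102), so ‖F‖₂ = 0.0017.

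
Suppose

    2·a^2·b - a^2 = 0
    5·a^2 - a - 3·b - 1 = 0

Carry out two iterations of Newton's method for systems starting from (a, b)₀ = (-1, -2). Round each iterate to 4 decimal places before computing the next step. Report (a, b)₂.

(-1.3727, 2.8441)

At (-1, -2): F = (-5.0000, 11.0000).
Jacobian J = [[4·a·b - 2·a, 2·a^2], [10·a - 1, -3]].
At the point, J = [[10.0000, 2.0000], [-11.0000, -3.0000]] (det J = -8.0000).
Solving J·Δ = −F gives Δ = (-0.8750, 6.8750).
Then the next iterate is (a, b)₁ = (-1.8750, 4.8750).
Round to (-1.8750, 4.8750) and repeat: F = (30.761719, 3.828125), J = [[-32.8125, 7.031250], [-19.7500, -3.0000]].
Δ = (0.5023, -2.0309), so (a, b)₂ = (-1.3727, 2.8441).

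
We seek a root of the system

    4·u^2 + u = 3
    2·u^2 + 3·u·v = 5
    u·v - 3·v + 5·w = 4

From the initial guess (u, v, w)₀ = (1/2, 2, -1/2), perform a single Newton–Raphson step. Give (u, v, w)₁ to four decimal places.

At (1/2, 2, -1/2): F = (-1.5000, -1.5000, -11.5000).
Jacobian J = [[8·u + 1, 0, 0], [4·u + 3·v, 3·u, 0], [v, u - 3, 5]].
At the point, J = [[5.0000, 0.0000, 0.0000], [8.0000, 1.5000, 0.0000], [2.0000, -2.5000, 5.0000]] (det J = 37.5000).
Solving J·Δ = −F gives Δ = (0.3000, -0.6000, 1.8800).
Then the next iterate is (u, v, w)₁ = (0.8000, 1.4000, 1.3800).

(0.8000, 1.4000, 1.3800)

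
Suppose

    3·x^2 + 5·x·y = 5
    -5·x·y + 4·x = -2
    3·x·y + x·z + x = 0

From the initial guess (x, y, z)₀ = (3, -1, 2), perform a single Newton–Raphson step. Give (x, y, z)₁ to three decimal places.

At (3, -1, 2): F = (7.000, 29.000, 0.000).
Jacobian J = [[6·x + 5·y, 5·x, 0], [-5·y + 4, -5·x, 0], [3·y + z + 1, 3·x, x]].
At the point, J = [[13.000, 15.000, 0.000], [9.000, -15.000, 0.000], [0.000, 9.000, 3.000]] (det J = -990.000).
Solving J·Δ = −F gives Δ = (-1.636, 0.952, -2.855).
Then the next iterate is (x, y, z)₁ = (1.364, -0.048, -0.855).

(1.364, -0.048, -0.855)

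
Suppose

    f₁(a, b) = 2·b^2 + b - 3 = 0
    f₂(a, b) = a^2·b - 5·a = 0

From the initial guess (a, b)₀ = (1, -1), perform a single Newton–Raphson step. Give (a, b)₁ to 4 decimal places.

(0.0476, -1.6667)

At (1, -1): F = (-2.0000, -6.0000).
Jacobian J = [[0, 4·b + 1], [2·a·b - 5, a^2]].
At the point, J = [[0.0000, -3.0000], [-7.0000, 1.0000]] (det J = -21.0000).
Solving J·Δ = −F gives Δ = (-0.9524, -0.6667).
Then the next iterate is (a, b)₁ = (0.0476, -1.6667).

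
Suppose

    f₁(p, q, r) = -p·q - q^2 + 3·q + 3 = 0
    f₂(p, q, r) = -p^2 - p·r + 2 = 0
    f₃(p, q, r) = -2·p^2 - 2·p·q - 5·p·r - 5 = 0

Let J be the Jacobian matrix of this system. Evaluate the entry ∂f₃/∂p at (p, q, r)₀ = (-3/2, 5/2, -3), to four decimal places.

∂f₃/∂p = -4·p - 2·q - 5·r.
At (-3/2, 5/2, -3) this is 16.0000.

16.0000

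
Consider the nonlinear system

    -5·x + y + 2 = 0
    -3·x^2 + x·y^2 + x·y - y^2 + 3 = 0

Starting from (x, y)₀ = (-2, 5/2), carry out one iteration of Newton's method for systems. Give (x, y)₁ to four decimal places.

(1.3268, 4.6342)

At (-2, 5/2): F = (14.5000, -32.7500).
Jacobian J = [[-5, 1], [-6·x + y^2 + y, 2·x·y + x - 2·y]].
At the point, J = [[-5.0000, 1.0000], [20.7500, -17.0000]] (det J = 64.2500).
Solving J·Δ = −F gives Δ = (3.3268, 2.1342).
Then the next iterate is (x, y)₁ = (1.3268, 4.6342).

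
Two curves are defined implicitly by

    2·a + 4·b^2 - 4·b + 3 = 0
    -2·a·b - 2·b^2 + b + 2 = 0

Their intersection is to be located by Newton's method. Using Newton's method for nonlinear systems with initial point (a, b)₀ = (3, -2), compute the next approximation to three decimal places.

(0.919, -0.558)

At (3, -2): F = (33.000, 4.000).
Jacobian J = [[2, 8·b - 4], [-2·b, -2·a - 4·b + 1]].
At the point, J = [[2.000, -20.000], [4.000, 3.000]] (det J = 86.000).
Solving J·Δ = −F gives Δ = (-2.081, 1.442).
Then the next iterate is (a, b)₁ = (0.919, -0.558).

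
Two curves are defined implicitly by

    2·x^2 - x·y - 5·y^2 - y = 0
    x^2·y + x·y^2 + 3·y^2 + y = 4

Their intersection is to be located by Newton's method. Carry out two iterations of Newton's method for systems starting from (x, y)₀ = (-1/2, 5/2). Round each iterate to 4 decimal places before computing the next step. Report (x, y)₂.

(1.3936, 0.6984)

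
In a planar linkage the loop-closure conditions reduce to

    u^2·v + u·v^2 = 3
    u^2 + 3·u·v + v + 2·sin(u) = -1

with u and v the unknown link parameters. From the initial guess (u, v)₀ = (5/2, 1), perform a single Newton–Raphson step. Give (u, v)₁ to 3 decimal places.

At (5/2, 1): F = (5.750, 16.94694).
Jacobian J = [[2·u·v + v^2, u^2 + 2·u·v], [2·u + 3·v + 2·cos(u), 3·u + 1]].
At the point, J = [[6.000, 11.250], [6.39771, 8.500]] (det J = -20.97427).
Solving J·Δ = −F gives Δ = (-6.760, 3.094).
Then the next iterate is (u, v)₁ = (-4.260, 4.094).

(-4.260, 4.094)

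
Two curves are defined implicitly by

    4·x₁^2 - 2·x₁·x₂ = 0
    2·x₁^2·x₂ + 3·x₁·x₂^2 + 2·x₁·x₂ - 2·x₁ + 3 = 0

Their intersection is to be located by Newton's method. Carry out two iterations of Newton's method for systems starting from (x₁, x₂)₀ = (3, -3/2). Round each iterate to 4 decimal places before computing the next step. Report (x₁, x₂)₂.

(0.7197, -0.4806)

At (3, -3/2): F = (45.0000, -18.7500).
Jacobian J = [[8·x₁ - 2·x₂, -2·x₁], [4·x₁·x₂ + 3·x₂^2 + 2·x₂ - 2, 2·x₁^2 + 6·x₁·x₂ + 2·x₁]].
At the point, J = [[27.0000, -6.0000], [-16.2500, -3.0000]] (det J = -178.5000).
Solving J·Δ = −F gives Δ = (-1.3866, 1.2605).
Then the next iterate is (x₁, x₂)₁ = (1.6134, -0.2395).
Round to (1.6134, -0.2395) and repeat: F = (11.185057, -1.968849), J = [[13.3862, -3.2268], [-3.852556, 6.114463]].
Δ = (-0.8937, -0.2411), so (x₁, x₂)₂ = (0.7197, -0.4806).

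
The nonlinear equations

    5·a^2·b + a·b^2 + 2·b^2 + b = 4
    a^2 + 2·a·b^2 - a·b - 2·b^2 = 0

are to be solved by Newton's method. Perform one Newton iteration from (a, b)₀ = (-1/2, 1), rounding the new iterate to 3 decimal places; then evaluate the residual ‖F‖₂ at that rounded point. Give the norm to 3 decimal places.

At (-1/2, 1): F = (-0.250, -2.250).
Jacobian J = [[10·a·b + b^2, 5·a^2 + 2·a·b + 4·b + 1], [2·a + 2·b^2 - b, 4·a·b - a - 4·b]].
At the point, J = [[-4.000, 5.250], [0.000, -5.500]] (det J = 22.000).
Solving J·Δ = −F gives Δ = (-0.599, -0.409).
Then the next iterate is (a, b)₁ = (-1.099, 0.591).
Re-evaluating at (-1.099, 0.591): F = (0.47475, 0.39103), so ‖F‖₂ = 0.615.

0.615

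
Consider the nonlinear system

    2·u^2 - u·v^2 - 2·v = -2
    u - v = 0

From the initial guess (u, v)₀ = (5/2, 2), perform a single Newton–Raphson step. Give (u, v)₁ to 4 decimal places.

(1.5833, 1.5833)

At (5/2, 2): F = (0.5000, 0.5000).
Jacobian J = [[4·u - v^2, -2·u·v - 2], [1, -1]].
At the point, J = [[6.0000, -12.0000], [1.0000, -1.0000]] (det J = 6.0000).
Solving J·Δ = −F gives Δ = (-0.9167, -0.4167).
Then the next iterate is (u, v)₁ = (1.5833, 1.5833).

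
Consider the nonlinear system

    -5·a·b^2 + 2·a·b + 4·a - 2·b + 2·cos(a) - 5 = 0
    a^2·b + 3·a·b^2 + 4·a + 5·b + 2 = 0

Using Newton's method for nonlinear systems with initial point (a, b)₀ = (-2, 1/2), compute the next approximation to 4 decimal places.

At (-2, 1/2): F = (-14.332294, -3.0000).
Jacobian J = [[-5·b^2 + 2·b - 2·sin(a) + 4, -10·a·b + 2·a - 2], [2·a·b + 3·b^2 + 4, a^2 + 6·a·b + 5]].
At the point, J = [[5.568595, 4.0000], [2.7500, 3.0000]] (det J = 5.705785).
Solving J·Δ = −F gives Δ = (5.4325, -3.9798).
Then the next iterate is (a, b)₁ = (3.4325, -3.4798).

(3.4325, -3.4798)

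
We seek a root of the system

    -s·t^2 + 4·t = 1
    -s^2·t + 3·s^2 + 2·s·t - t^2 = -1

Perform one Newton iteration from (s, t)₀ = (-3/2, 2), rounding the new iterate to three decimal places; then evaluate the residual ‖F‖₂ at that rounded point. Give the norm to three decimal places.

3.956

At (-3/2, 2): F = (13.000, -6.750).
Jacobian J = [[-t^2, -2·s·t + 4], [-2·s·t + 6·s + 2·t, -s^2 + 2·s - 2·t]].
At the point, J = [[-4.000, 10.000], [1.000, -9.250]] (det J = 27.000).
Solving J·Δ = −F gives Δ = (1.954, -0.519).
Then the next iterate is (s, t)₁ = (0.454, 1.481).
Re-evaluating at (0.454, 1.481): F = (3.92821, 0.46448), so ‖F‖₂ = 3.956.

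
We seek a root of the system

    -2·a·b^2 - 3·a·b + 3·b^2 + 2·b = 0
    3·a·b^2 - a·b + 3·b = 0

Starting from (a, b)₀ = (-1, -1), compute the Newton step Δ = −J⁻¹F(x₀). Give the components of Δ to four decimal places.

(1.1667, 0.2333)

At (-1, -1): F = (0.0000, -7.0000).
Jacobian J = [[-2·b^2 - 3·b, -4·a·b - 3·a + 6·b + 2], [3·b^2 - b, 6·a·b - a + 3]].
At the point, J = [[1.0000, -5.0000], [4.0000, 10.0000]] (det J = 30.0000).
Solving J·Δ = −F gives Δ = (1.1667, 0.2333).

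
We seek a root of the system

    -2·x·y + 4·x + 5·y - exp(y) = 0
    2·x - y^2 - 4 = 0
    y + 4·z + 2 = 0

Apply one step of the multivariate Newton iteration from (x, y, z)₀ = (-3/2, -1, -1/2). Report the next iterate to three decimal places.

(8.402, -6.902, 1.225)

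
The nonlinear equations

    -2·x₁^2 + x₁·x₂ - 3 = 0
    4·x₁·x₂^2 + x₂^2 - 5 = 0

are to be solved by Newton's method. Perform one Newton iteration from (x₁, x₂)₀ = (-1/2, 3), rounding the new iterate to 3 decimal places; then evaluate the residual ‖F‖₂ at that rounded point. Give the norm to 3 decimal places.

At (-1/2, 3): F = (-5.000, -14.000).
Jacobian J = [[-4·x₁ + x₂, x₁], [4·x₂^2, 8·x₁·x₂ + 2·x₂]].
At the point, J = [[5.000, -0.500], [36.000, -6.000]] (det J = -12.000).
Solving J·Δ = −F gives Δ = (1.917, 9.167).
Then the next iterate is (x₁, x₂)₁ = (1.417, 12.167).
Re-evaluating at (1.417, 12.167): F = (10.22486, 982.10331), so ‖F‖₂ = 982.157.

982.157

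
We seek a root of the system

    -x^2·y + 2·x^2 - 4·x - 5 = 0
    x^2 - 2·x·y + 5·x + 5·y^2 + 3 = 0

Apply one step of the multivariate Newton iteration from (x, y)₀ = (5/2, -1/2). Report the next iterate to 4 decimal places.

(11.9231, 12.4154)

At (5/2, -1/2): F = (0.6250, 25.5000).
Jacobian J = [[-2·x·y + 4·x - 4, -x^2], [2·x - 2·y + 5, -2·x + 10·y]].
At the point, J = [[8.5000, -6.2500], [11.0000, -10.0000]] (det J = -16.2500).
Solving J·Δ = −F gives Δ = (9.4231, 12.9154).
Then the next iterate is (x, y)₁ = (11.9231, 12.4154).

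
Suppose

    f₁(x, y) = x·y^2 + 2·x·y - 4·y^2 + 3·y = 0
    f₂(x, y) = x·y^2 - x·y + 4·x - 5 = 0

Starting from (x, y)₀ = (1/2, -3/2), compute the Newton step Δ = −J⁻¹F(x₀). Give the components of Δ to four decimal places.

(0.3974, 0.9775)

At (1/2, -3/2): F = (-13.8750, -1.1250).
Jacobian J = [[y^2 + 2·y, 2·x·y + 2·x - 8·y + 3], [y^2 - y + 4, 2·x·y - x]].
At the point, J = [[-0.7500, 14.5000], [7.7500, -2.0000]] (det J = -110.8750).
Solving J·Δ = −F gives Δ = (0.3974, 0.9775).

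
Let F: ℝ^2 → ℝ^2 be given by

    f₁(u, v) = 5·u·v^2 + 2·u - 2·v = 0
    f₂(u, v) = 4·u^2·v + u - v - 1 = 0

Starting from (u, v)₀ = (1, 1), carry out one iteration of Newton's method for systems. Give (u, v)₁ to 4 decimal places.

(0.8235, 0.5294)

At (1, 1): F = (5.0000, 3.0000).
Jacobian J = [[5·v^2 + 2, 10·u·v - 2], [8·u·v + 1, 4·u^2 - 1]].
At the point, J = [[7.0000, 8.0000], [9.0000, 3.0000]] (det J = -51.0000).
Solving J·Δ = −F gives Δ = (-0.1765, -0.4706).
Then the next iterate is (u, v)₁ = (0.8235, 0.5294).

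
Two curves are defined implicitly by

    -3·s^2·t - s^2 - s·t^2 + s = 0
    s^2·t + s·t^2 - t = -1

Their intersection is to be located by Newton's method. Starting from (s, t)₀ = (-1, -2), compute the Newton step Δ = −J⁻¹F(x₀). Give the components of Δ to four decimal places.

At (-1, -2): F = (8.0000, -3.0000).
Jacobian J = [[-6·s·t - 2·s - t^2 + 1, -3·s^2 - 2·s·t], [2·s·t + t^2, s^2 + 2·s·t - 1]].
At the point, J = [[-13.0000, -7.0000], [8.0000, 4.0000]] (det J = 4.0000).
Solving J·Δ = −F gives Δ = (-2.7500, 6.2500).

(-2.7500, 6.2500)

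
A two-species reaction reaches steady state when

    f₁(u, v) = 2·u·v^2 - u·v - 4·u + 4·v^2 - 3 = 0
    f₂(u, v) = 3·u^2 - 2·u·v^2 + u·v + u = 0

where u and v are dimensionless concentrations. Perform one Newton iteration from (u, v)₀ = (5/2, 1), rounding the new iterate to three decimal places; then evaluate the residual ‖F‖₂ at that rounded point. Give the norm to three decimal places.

At (5/2, 1): F = (-6.500, 18.750).
Jacobian J = [[2·v^2 - v - 4, 4·u·v - u + 8·v], [6·u - 2·v^2 + v + 1, -4·u·v + u]].
At the point, J = [[-3.000, 15.500], [15.000, -7.500]] (det J = -210.000).
Solving J·Δ = −F gives Δ = (-1.152, 0.196).
Then the next iterate is (u, v)₁ = (1.348, 1.196).
Re-evaluating at (1.348, 1.196): F = (-0.42614, 4.55512), so ‖F‖₂ = 4.575.

4.575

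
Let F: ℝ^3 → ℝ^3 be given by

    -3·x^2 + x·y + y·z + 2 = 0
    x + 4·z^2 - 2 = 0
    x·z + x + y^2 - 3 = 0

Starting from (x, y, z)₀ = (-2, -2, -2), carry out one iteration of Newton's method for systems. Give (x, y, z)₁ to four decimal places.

(-1.5455, -1.7528, -1.2216)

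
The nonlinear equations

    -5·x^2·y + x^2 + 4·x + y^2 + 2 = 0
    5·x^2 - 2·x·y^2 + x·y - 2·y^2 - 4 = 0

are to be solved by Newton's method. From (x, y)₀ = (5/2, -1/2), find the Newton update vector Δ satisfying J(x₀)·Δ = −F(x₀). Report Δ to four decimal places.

(-1.1308, 0.3042)

At (5/2, -1/2): F = (34.1250, 24.2500).
Jacobian J = [[-10·x·y + 2·x + 4, -5·x^2 + 2·y], [10·x - 2·y^2 + y, -4·x·y + x - 4·y]].
At the point, J = [[21.5000, -32.2500], [24.0000, 9.5000]] (det J = 978.2500).
Solving J·Δ = −F gives Δ = (-1.1308, 0.3042).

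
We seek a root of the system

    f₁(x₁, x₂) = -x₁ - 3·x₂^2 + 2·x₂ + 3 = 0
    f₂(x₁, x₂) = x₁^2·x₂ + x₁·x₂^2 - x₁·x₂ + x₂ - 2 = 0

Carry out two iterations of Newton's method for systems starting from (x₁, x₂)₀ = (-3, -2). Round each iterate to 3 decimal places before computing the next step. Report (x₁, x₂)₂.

(-0.661, -0.869)

At (-3, -2): F = (-10.000, -40.000).
Jacobian J = [[-1, -6·x₂ + 2], [2·x₁·x₂ + x₂^2 - x₂, x₁^2 + 2·x₁·x₂ - x₁ + 1]].
At the point, J = [[-1.000, 14.000], [18.000, 25.000]] (det J = -277.000).
Solving J·Δ = −F gives Δ = (1.119, 0.794).
Then the next iterate is (x₁, x₂)₁ = (-1.881, -1.206).
Round to (-1.881, -1.206) and repeat: F = (-1.89431, -12.47730), J = [[-1.000, 9.236], [7.19741, 10.95613]].
Δ = (1.220, 0.337), so (x₁, x₂)₂ = (-0.661, -0.869).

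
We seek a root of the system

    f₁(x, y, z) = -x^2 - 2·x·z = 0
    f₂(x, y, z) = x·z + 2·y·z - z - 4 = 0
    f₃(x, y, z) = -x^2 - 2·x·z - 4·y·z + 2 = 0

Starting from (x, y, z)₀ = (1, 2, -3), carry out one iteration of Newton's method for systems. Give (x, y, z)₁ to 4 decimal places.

(0.0000, 0.1667, -2.5000)

At (1, 2, -3): F = (5.0000, -16.0000, 31.0000).
Jacobian J = [[-2·x - 2·z, 0, -2·x], [z, 2·z, x + 2·y - 1], [-2·x - 2·z, -4·z, -2·x - 4·y]].
At the point, J = [[4.0000, 0.0000, -2.0000], [-3.0000, -6.0000, 4.0000], [4.0000, 12.0000, -10.0000]] (det J = 72.0000).
Solving J·Δ = −F gives Δ = (-1.0000, -1.8333, 0.5000).
Then the next iterate is (x, y, z)₁ = (0.0000, 0.1667, -2.5000).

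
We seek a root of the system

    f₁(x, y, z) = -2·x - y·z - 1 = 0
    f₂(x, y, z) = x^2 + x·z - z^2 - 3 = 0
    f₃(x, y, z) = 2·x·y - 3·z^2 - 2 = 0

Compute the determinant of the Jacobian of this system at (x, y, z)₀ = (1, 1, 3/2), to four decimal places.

-56.2500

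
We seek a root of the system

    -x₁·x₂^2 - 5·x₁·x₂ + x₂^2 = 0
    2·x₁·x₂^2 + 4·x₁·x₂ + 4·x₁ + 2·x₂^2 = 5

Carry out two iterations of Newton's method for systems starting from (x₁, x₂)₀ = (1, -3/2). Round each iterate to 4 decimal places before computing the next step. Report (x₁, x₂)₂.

At (1, -3/2): F = (7.5000, 2.0000).
Jacobian J = [[-x₂^2 - 5·x₂, -2·x₁·x₂ - 5·x₁ + 2·x₂], [2·x₂^2 + 4·x₂ + 4, 4·x₁·x₂ + 4·x₁ + 4·x₂]].
At the point, J = [[5.2500, -5.0000], [2.5000, -8.0000]] (det J = -29.5000).
Solving J·Δ = −F gives Δ = (-1.6949, -0.2797).
Then the next iterate is (x₁, x₂)₁ = (-0.6949, -1.7797).
Round to (-0.6949, -1.7797) and repeat: F = (-0.815256, -0.900040), J = [[5.731168, -2.558327], [3.215864, -4.951546]].
Δ = (0.0861, -0.1259), so (x₁, x₂)₂ = (-0.6088, -1.9056).

(-0.6088, -1.9056)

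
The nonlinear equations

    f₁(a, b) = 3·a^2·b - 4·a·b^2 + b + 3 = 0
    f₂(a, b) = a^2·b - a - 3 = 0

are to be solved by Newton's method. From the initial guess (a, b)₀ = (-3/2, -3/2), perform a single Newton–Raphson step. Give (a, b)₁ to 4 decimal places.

(-0.6522, -0.6522)

At (-3/2, -3/2): F = (4.8750, -4.8750).
Jacobian J = [[6·a·b - 4·b^2, 3·a^2 - 8·a·b + 1], [2·a·b - 1, a^2]].
At the point, J = [[4.5000, -10.2500], [3.5000, 2.2500]] (det J = 46.0000).
Solving J·Δ = −F gives Δ = (0.8478, 0.8478).
Then the next iterate is (a, b)₁ = (-0.6522, -0.6522).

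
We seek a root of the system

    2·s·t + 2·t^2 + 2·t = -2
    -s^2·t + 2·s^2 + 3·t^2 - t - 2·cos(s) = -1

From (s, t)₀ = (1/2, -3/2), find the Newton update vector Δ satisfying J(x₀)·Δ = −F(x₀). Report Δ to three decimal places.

At (1/2, -3/2): F = (2.000, 8.36983).
Jacobian J = [[2·t, 2·s + 4·t + 2], [-2·s·t + 4·s + 2·sin(s), -s^2 + 6·t - 1]].
At the point, J = [[-3.000, -3.000], [4.45885, -10.250]] (det J = 44.12655).
Solving J·Δ = −F gives Δ = (-0.104, 0.771).

(-0.104, 0.771)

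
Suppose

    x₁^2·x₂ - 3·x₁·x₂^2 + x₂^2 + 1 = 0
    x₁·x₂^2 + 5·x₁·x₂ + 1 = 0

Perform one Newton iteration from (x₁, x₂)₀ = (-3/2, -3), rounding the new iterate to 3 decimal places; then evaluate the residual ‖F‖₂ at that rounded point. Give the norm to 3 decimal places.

2.327

At (-3/2, -3): F = (43.750, 10.000).
Jacobian J = [[2·x₁·x₂ - 3·x₂^2, x₁^2 - 6·x₁·x₂ + 2·x₂], [x₂^2 + 5·x₂, 2·x₁·x₂ + 5·x₁]].
At the point, J = [[-18.000, -30.750], [-6.000, 1.500]] (det J = -211.500).
Solving J·Δ = −F gives Δ = (1.764, 0.390).
Then the next iterate is (x₁, x₂)₁ = (0.264, -2.610).
Re-evaluating at (0.264, -2.610): F = (2.23501, -0.64681), so ‖F‖₂ = 2.327.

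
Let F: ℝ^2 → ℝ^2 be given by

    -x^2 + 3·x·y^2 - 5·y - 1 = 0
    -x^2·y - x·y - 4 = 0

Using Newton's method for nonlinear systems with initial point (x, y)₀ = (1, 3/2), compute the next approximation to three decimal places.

(-2.941, 6.868)

At (1, 3/2): F = (-2.750, -7.000).
Jacobian J = [[-2·x + 3·y^2, 6·x·y - 5], [-2·x·y - y, -x^2 - x]].
At the point, J = [[4.750, 4.000], [-4.500, -2.000]] (det J = 8.500).
Solving J·Δ = −F gives Δ = (-3.941, 5.368).
Then the next iterate is (x, y)₁ = (-2.941, 6.868).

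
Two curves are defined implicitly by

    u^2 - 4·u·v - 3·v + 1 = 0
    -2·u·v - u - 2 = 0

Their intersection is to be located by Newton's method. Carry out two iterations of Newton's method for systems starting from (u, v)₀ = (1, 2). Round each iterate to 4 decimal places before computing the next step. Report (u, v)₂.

At (1, 2): F = (-12.0000, -7.0000).
Jacobian J = [[2·u - 4·v, -4·u - 3], [-2·v - 1, -2·u]].
At the point, J = [[-6.0000, -7.0000], [-5.0000, -2.0000]] (det J = -23.0000).
Solving J·Δ = −F gives Δ = (-1.0870, -0.7826).
Then the next iterate is (u, v)₁ = (-0.0870, 1.2174).
Round to (-0.0870, 1.2174) and repeat: F = (-2.220976, -1.701172), J = [[-5.0436, -2.6520], [-3.4348, 0.1740]].
Δ = (-0.4904, 0.0953), so (u, v)₂ = (-0.5774, 1.3127).

(-0.5774, 1.3127)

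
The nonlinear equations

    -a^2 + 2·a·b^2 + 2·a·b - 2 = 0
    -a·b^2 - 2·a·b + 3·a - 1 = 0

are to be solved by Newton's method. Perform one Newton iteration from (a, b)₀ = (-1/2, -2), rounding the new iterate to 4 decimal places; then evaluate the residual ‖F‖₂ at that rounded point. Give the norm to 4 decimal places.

0.7947

At (-1/2, -2): F = (-4.2500, -2.5000).
Jacobian J = [[-2·a + 2·b^2 + 2·b, 4·a·b + 2·a], [-b^2 - 2·b + 3, -2·a·b - 2·a]].
At the point, J = [[5.0000, 3.0000], [3.0000, -1.0000]] (det J = -14.0000).
Solving J·Δ = −F gives Δ = (0.8393, 0.0179).
Then the next iterate is (a, b)₁ = (0.3393, -1.9821).
Re-evaluating at (0.3393, -1.9821): F = (-0.794148, 0.029938), so ‖F‖₂ = 0.7947.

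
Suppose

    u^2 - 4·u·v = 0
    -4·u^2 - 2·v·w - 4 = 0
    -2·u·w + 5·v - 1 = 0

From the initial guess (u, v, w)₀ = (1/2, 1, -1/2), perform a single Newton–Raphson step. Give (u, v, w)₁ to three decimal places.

At (1/2, 1, -1/2): F = (-1.750, -4.000, 4.500).
Jacobian J = [[2·u - 4·v, -4·u, 0], [-8·u, -2·w, -2·v], [-2·w, 5, -2·u]].
At the point, J = [[-3.000, -2.000, 0.000], [-4.000, 1.000, -2.000], [1.000, 5.000, -1.000]] (det J = -15.000).
Solving J·Δ = −F gives Δ = (0.683, -1.900, -4.317).
Then the next iterate is (u, v, w)₁ = (1.183, -0.900, -4.817).

(1.183, -0.900, -4.817)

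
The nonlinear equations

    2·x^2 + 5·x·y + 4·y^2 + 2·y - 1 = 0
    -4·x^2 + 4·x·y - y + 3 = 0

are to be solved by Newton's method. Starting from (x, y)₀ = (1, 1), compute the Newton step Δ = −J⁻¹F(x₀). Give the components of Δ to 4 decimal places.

At (1, 1): F = (12.0000, 2.0000).
Jacobian J = [[4·x + 5·y, 5·x + 8·y + 2], [-8·x + 4·y, 4·x - 1]].
At the point, J = [[9.0000, 15.0000], [-4.0000, 3.0000]] (det J = 87.0000).
Solving J·Δ = −F gives Δ = (-0.0690, -0.7586).

(-0.0690, -0.7586)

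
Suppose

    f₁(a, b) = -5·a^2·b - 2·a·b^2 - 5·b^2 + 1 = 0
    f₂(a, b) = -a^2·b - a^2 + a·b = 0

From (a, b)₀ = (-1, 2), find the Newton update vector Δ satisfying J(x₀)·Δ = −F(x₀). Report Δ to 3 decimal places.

At (-1, 2): F = (-21.000, -5.000).
Jacobian J = [[-10·a·b - 2·b^2, -5·a^2 - 4·a·b - 10·b], [-2·a·b - 2·a + b, -a^2 + a]].
At the point, J = [[12.000, -17.000], [8.000, -2.000]] (det J = 112.000).
Solving J·Δ = −F gives Δ = (0.384, -0.964).

(0.384, -0.964)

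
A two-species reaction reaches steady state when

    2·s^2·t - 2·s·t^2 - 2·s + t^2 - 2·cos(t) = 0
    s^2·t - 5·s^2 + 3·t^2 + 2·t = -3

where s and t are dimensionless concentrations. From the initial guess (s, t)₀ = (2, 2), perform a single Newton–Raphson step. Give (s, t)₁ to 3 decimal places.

(1.630, 1.365)

At (2, 2): F = (0.83229, 7.000).
Jacobian J = [[4·s·t - 2·t^2 - 2, 2·s^2 - 4·s·t + 2·t + 2·sin(t)], [2·s·t - 10·s, s^2 + 6·t + 2]].
At the point, J = [[6.000, -2.18141], [-12.000, 18.000]] (det J = 81.82314).
Solving J·Δ = −F gives Δ = (-0.370, -0.635).
Then the next iterate is (s, t)₁ = (1.630, 1.365).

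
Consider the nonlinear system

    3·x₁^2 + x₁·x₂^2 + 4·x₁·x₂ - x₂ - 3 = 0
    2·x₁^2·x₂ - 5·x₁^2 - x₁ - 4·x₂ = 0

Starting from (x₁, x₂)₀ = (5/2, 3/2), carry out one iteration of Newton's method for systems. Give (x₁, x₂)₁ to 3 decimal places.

At (5/2, 3/2): F = (34.875, -21.000).
Jacobian J = [[6·x₁ + x₂^2 + 4·x₂, 2·x₁·x₂ + 4·x₁ - 1], [4·x₁·x₂ - 10·x₁ - 1, 2·x₁^2 - 4]].
At the point, J = [[23.250, 16.500], [-11.000, 8.500]] (det J = 379.125).
Solving J·Δ = −F gives Δ = (-1.696, 0.276).
Then the next iterate is (x₁, x₂)₁ = (0.804, 1.776).

(0.804, 1.776)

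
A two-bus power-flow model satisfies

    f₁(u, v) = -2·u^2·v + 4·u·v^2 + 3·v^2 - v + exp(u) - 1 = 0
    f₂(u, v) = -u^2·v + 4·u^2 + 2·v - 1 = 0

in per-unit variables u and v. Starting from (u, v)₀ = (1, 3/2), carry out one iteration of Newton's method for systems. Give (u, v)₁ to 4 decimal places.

(0.1928, 1.0360)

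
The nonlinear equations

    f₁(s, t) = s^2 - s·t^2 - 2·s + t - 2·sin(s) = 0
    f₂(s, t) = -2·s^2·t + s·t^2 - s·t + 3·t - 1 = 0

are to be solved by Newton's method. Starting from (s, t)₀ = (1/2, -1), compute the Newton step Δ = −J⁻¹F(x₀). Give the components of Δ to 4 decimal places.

At (1/2, -1): F = (-3.208851, -2.5000).
Jacobian J = [[2·s - t^2 - 2·cos(s) - 2, -2·s·t + 1], [-4·s·t + t^2 - t, -2·s^2 + 2·s·t - s + 3]].
At the point, J = [[-3.755165, 2.0000], [4.0000, 1.0000]] (det J = -11.755165).
Solving J·Δ = −F gives Δ = (0.1524, 1.8905).

(0.1524, 1.8905)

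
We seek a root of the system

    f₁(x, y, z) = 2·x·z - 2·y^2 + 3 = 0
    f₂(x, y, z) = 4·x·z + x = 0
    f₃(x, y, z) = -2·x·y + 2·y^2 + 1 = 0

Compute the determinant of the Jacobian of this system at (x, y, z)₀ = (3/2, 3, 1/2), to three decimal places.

459.000

J = [[2·z, -4·y, 2·x], [4·z + 1, 0, 4·x], [-2·y, -2·x + 4·y, 0]].
At the point, J = [[1.000, -12.000, 3.000], [3.000, 0.000, 6.000], [-6.000, 9.000, 0.000]].
det J = 459.000.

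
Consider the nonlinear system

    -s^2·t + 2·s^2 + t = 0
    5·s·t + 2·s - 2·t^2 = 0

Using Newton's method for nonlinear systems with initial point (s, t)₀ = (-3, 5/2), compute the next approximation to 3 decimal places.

At (-3, 5/2): F = (-2.000, -56.000).
Jacobian J = [[-2·s·t + 4·s, -s^2 + 1], [5·t + 2, 5·s - 4·t]].
At the point, J = [[3.000, -8.000], [14.500, -25.000]] (det J = 41.000).
Solving J·Δ = −F gives Δ = (9.707, 3.390).
Then the next iterate is (s, t)₁ = (6.707, 5.890).

(6.707, 5.890)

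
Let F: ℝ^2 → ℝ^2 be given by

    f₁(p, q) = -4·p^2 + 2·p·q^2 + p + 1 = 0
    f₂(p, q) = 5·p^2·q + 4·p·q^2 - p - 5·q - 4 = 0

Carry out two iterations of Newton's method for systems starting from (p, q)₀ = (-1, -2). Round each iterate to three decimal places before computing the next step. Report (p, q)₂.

At (-1, -2): F = (-12.000, -19.000).
Jacobian J = [[-8·p + 2·q^2 + 1, 4·p·q], [10·p·q + 4·q^2 - 1, 5·p^2 + 8·p·q - 5]].
At the point, J = [[17.000, 8.000], [35.000, 16.000]] (det J = -8.000).
Solving J·Δ = −F gives Δ = (-5.000, 12.125).
Then the next iterate is (p, q)₁ = (-6.000, 10.125).
Round to (-6.000, 10.125) and repeat: F = (-1379.18750, -686.500), J = [[254.03125, -243.000], [-198.43750, -311.000]].
Δ = (2.060, -3.522), so (p, q)₂ = (-3.940, 6.603).

(-3.940, 6.603)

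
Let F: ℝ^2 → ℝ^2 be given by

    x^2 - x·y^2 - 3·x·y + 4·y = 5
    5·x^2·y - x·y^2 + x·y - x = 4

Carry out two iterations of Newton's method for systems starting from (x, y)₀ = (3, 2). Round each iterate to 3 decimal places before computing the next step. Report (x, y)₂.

(2.021, 0.356)

At (3, 2): F = (-18.000, 77.000).
Jacobian J = [[2·x - y^2 - 3·y, -2·x·y - 3·x + 4], [10·x·y - y^2 + y - 1, 5·x^2 - 2·x·y + x]].
At the point, J = [[-4.000, -17.000], [57.000, 36.000]] (det J = 825.000).
Solving J·Δ = −F gives Δ = (-0.801, -0.870).
Then the next iterate is (x, y)₁ = (2.199, 1.130).
Round to (2.199, 1.130) and repeat: F = (-5.90691, 20.79911), J = [[-0.26890, -7.56674], [23.70180, 21.40726]].
Δ = (-0.178, -0.774), so (x, y)₂ = (2.021, 0.356).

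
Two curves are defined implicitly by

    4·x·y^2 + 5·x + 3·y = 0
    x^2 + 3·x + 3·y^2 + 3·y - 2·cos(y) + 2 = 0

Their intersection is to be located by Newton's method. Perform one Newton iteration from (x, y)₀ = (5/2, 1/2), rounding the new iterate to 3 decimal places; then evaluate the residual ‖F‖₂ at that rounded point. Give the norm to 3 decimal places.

5.852

At (5/2, 1/2): F = (16.500, 16.24483).
Jacobian J = [[4·y^2 + 5, 8·x·y + 3], [2·x + 3, 6·y + 2·sin(y) + 3]].
At the point, J = [[6.000, 13.000], [8.000, 6.95885]] (det J = -62.24689).
Solving J·Δ = −F gives Δ = (-1.548, -0.555).
Then the next iterate is (x, y)₁ = (0.952, -0.055).
Re-evaluating at (0.952, -0.055): F = (4.60652, 3.60940), so ‖F‖₂ = 5.852.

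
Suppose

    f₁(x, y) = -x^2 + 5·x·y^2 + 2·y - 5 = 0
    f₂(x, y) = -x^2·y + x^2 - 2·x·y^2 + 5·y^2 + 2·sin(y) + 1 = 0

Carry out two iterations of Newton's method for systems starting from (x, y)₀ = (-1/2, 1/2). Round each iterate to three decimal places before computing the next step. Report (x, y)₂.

At (-1/2, 1/2): F = (-4.875, 3.58385).
Jacobian J = [[-2·x + 5·y^2, 10·x·y + 2], [-2·x·y + 2·x - 2·y^2, -x^2 - 4·x·y + 10·y + 2·cos(y)]].
At the point, J = [[2.250, -0.500], [-1.000, 7.50517]] (det J = 16.38662).
Solving J·Δ = −F gives Δ = (2.123, -0.195).
Then the next iterate is (x, y)₁ = (1.623, 0.305).
Round to (1.623, 0.305) and repeat: F = (-6.26923, 3.59447), J = [[-2.78087, 6.95015], [2.06992, 0.34350]].
Δ = (-1.769, 0.194), so (x, y)₂ = (-0.146, 0.499).

(-0.146, 0.499)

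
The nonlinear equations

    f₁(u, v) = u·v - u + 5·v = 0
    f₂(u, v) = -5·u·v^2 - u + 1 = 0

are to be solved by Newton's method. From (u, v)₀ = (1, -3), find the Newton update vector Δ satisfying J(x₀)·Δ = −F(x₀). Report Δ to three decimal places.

(1.923, 4.449)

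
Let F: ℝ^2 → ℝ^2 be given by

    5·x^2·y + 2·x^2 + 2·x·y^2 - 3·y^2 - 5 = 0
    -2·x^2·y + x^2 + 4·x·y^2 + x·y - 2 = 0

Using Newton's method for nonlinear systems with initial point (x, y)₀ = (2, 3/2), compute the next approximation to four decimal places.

(1.4608, 0.9638)

At (2, 3/2): F = (35.2500, 11.0000).
Jacobian J = [[10·x·y + 4·x + 2·y^2, 5·x^2 + 4·x·y - 6·y], [-4·x·y + 2·x + 4·y^2 + y, -2·x^2 + 8·x·y + x]].
At the point, J = [[42.5000, 23.0000], [2.5000, 18.0000]] (det J = 707.5000).
Solving J·Δ = −F gives Δ = (-0.5392, -0.5362).
Then the next iterate is (x, y)₁ = (1.4608, 0.9638).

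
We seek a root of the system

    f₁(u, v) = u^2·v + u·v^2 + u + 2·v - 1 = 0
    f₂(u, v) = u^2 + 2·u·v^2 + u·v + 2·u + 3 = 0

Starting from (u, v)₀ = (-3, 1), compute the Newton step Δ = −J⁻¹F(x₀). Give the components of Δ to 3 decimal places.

(0.692, -0.246)

At (-3, 1): F = (4.000, -3.000).
Jacobian J = [[2·u·v + v^2 + 1, u^2 + 2·u·v + 2], [2·u + 2·v^2 + v + 2, 4·u·v + u]].
At the point, J = [[-4.000, 5.000], [-1.000, -15.000]] (det J = 65.000).
Solving J·Δ = −F gives Δ = (0.692, -0.246).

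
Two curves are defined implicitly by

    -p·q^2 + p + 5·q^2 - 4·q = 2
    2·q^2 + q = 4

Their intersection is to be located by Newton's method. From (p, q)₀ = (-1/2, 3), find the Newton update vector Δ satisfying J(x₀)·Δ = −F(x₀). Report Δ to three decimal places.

(-0.365, -1.308)

At (-1/2, 3): F = (35.000, 17.000).
Jacobian J = [[-q^2 + 1, -2·p·q + 10·q - 4], [0, 4·q + 1]].
At the point, J = [[-8.000, 29.000], [0.000, 13.000]] (det J = -104.000).
Solving J·Δ = −F gives Δ = (-0.365, -1.308).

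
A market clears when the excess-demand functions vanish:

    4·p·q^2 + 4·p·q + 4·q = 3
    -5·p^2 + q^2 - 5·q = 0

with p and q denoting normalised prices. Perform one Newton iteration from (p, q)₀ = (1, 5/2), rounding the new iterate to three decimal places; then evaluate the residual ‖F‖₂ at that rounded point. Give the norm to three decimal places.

6.806

At (1, 5/2): F = (42.000, -11.250).
Jacobian J = [[4·q^2 + 4·q, 8·p·q + 4·p + 4], [-10·p, 2·q - 5]].
At the point, J = [[35.000, 28.000], [-10.000, 0.000]] (det J = 280.000).
Solving J·Δ = −F gives Δ = (-1.125, -0.094).
Then the next iterate is (p, q)₁ = (-0.125, 2.406).
Re-evaluating at (-0.125, 2.406): F = (2.52658, -6.31929), so ‖F‖₂ = 6.806.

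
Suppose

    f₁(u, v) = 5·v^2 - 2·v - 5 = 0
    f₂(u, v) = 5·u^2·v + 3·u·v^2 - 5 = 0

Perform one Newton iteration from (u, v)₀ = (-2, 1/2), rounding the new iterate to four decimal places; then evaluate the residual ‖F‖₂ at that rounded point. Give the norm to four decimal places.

16.9036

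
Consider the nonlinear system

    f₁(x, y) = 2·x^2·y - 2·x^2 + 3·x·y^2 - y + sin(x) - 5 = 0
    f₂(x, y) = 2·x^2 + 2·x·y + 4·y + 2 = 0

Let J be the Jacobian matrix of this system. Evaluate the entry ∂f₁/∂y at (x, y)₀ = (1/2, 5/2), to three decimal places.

7.000

∂f₁/∂y = 2·x^2 + 6·x·y - 1.
At (1/2, 5/2) this is 7.000.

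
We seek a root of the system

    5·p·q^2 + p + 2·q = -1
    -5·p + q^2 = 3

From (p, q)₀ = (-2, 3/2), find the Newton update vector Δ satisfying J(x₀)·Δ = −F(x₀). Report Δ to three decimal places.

(1.913, 0.105)

At (-2, 3/2): F = (-20.500, 9.250).
Jacobian J = [[5·q^2 + 1, 10·p·q + 2], [-5, 2·q]].
At the point, J = [[12.250, -28.000], [-5.000, 3.000]] (det J = -103.250).
Solving J·Δ = −F gives Δ = (1.913, 0.105).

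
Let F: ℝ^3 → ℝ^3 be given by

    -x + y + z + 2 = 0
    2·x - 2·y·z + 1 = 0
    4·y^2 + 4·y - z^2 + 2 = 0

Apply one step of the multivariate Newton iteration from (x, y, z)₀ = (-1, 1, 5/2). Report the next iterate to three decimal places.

(14.183, 3.333, 8.850)

At (-1, 1, 5/2): F = (6.500, -6.000, 3.750).
Jacobian J = [[-1, 1, 1], [2, -2·z, -2·y], [0, 8·y + 4, -2·z]].
At the point, J = [[-1.000, 1.000, 1.000], [2.000, -5.000, -2.000], [0.000, 12.000, -5.000]] (det J = -15.000).
Solving J·Δ = −F gives Δ = (15.183, 2.333, 6.350).
Then the next iterate is (x, y, z)₁ = (14.183, 3.333, 8.850).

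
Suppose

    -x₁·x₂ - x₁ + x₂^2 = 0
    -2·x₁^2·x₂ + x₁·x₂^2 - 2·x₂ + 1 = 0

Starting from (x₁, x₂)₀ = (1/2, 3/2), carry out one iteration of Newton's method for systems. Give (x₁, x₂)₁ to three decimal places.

At (1/2, 3/2): F = (1.000, -1.625).
Jacobian J = [[-x₂ - 1, -x₁ + 2·x₂], [-4·x₁·x₂ + x₂^2, -2·x₁^2 + 2·x₁·x₂ - 2]].
At the point, J = [[-2.500, 2.500], [-0.750, -1.000]] (det J = 4.375).
Solving J·Δ = −F gives Δ = (-0.700, -1.100).
Then the next iterate is (x₁, x₂)₁ = (-0.200, 0.400).

(-0.200, 0.400)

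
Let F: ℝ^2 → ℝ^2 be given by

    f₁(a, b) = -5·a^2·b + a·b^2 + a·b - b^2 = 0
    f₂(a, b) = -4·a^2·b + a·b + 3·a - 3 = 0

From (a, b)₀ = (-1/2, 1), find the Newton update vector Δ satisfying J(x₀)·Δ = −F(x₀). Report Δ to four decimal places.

(0.8591, 0.5818)

At (-1/2, 1): F = (-3.2500, -6.0000).
Jacobian J = [[-10·a·b + b^2 + b, -5·a^2 + 2·a·b + a - 2·b], [-8·a·b + b + 3, -4·a^2 + a]].
At the point, J = [[7.0000, -4.7500], [8.0000, -1.5000]] (det J = 27.5000).
Solving J·Δ = −F gives Δ = (0.8591, 0.5818).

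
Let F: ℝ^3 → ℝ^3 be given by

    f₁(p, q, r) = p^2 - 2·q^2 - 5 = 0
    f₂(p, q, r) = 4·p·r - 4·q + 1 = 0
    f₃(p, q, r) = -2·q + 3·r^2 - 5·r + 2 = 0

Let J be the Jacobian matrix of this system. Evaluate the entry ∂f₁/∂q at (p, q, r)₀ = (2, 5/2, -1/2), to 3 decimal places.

∂f₁/∂q = -4·q.
At (2, 5/2, -1/2) this is -10.000.

-10.000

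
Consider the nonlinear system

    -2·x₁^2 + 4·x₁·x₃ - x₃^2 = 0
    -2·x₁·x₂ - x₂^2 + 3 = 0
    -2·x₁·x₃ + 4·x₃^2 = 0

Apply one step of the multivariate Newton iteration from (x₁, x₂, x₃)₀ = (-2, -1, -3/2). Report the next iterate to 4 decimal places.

At (-2, -1, -3/2): F = (1.7500, -2.0000, 3.0000).
Jacobian J = [[-4·x₁ + 4·x₃, 0, 4·x₁ - 2·x₃], [-2·x₂, -2·x₁ - 2·x₂, 0], [-2·x₃, 0, -2·x₁ + 8·x₃]].
At the point, J = [[2.0000, 0.0000, -5.0000], [2.0000, 6.0000, 0.0000], [3.0000, 0.0000, -8.0000]] (det J = -6.0000).
Solving J·Δ = −F gives Δ = (1.0000, 0.0000, 0.7500).
Then the next iterate is (x₁, x₂, x₃)₁ = (-1.0000, -1.0000, -0.7500).

(-1.0000, -1.0000, -0.7500)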